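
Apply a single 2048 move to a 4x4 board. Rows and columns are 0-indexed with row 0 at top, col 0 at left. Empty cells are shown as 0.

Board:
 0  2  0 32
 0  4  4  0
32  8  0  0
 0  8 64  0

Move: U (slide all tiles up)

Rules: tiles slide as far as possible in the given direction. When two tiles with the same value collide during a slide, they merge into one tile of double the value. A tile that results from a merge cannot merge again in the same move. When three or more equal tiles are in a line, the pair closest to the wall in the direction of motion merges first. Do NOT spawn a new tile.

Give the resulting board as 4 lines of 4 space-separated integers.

Slide up:
col 0: [0, 0, 32, 0] -> [32, 0, 0, 0]
col 1: [2, 4, 8, 8] -> [2, 4, 16, 0]
col 2: [0, 4, 0, 64] -> [4, 64, 0, 0]
col 3: [32, 0, 0, 0] -> [32, 0, 0, 0]

Answer: 32  2  4 32
 0  4 64  0
 0 16  0  0
 0  0  0  0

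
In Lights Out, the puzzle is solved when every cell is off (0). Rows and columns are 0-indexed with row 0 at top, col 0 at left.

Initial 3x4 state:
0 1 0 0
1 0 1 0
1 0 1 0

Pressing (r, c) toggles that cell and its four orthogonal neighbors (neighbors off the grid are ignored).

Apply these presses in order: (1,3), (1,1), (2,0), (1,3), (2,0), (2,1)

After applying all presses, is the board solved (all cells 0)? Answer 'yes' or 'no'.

After press 1 at (1,3):
0 1 0 1
1 0 0 1
1 0 1 1

After press 2 at (1,1):
0 0 0 1
0 1 1 1
1 1 1 1

After press 3 at (2,0):
0 0 0 1
1 1 1 1
0 0 1 1

After press 4 at (1,3):
0 0 0 0
1 1 0 0
0 0 1 0

After press 5 at (2,0):
0 0 0 0
0 1 0 0
1 1 1 0

After press 6 at (2,1):
0 0 0 0
0 0 0 0
0 0 0 0

Lights still on: 0

Answer: yes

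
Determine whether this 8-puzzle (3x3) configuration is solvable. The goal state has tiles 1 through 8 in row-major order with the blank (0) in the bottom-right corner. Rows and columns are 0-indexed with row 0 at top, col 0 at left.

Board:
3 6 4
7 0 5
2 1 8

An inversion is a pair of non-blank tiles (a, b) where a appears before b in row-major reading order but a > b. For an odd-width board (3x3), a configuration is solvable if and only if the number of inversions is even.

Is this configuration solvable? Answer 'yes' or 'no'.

Answer: yes

Derivation:
Inversions (pairs i<j in row-major order where tile[i] > tile[j] > 0): 14
14 is even, so the puzzle is solvable.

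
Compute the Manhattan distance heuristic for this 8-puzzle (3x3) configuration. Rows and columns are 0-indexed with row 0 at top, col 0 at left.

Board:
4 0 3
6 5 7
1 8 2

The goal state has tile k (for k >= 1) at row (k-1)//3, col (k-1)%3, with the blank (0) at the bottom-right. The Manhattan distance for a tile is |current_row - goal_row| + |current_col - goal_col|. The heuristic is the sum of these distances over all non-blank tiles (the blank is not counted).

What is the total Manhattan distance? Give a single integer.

Tile 4: at (0,0), goal (1,0), distance |0-1|+|0-0| = 1
Tile 3: at (0,2), goal (0,2), distance |0-0|+|2-2| = 0
Tile 6: at (1,0), goal (1,2), distance |1-1|+|0-2| = 2
Tile 5: at (1,1), goal (1,1), distance |1-1|+|1-1| = 0
Tile 7: at (1,2), goal (2,0), distance |1-2|+|2-0| = 3
Tile 1: at (2,0), goal (0,0), distance |2-0|+|0-0| = 2
Tile 8: at (2,1), goal (2,1), distance |2-2|+|1-1| = 0
Tile 2: at (2,2), goal (0,1), distance |2-0|+|2-1| = 3
Sum: 1 + 0 + 2 + 0 + 3 + 2 + 0 + 3 = 11

Answer: 11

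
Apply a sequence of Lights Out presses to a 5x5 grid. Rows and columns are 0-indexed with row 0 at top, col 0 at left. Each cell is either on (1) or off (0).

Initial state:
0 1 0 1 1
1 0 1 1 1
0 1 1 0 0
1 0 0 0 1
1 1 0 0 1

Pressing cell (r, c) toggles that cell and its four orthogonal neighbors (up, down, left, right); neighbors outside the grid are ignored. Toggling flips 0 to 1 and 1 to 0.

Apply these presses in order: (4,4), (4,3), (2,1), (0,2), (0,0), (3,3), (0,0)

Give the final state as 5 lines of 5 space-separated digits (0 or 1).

After press 1 at (4,4):
0 1 0 1 1
1 0 1 1 1
0 1 1 0 0
1 0 0 0 0
1 1 0 1 0

After press 2 at (4,3):
0 1 0 1 1
1 0 1 1 1
0 1 1 0 0
1 0 0 1 0
1 1 1 0 1

After press 3 at (2,1):
0 1 0 1 1
1 1 1 1 1
1 0 0 0 0
1 1 0 1 0
1 1 1 0 1

After press 4 at (0,2):
0 0 1 0 1
1 1 0 1 1
1 0 0 0 0
1 1 0 1 0
1 1 1 0 1

After press 5 at (0,0):
1 1 1 0 1
0 1 0 1 1
1 0 0 0 0
1 1 0 1 0
1 1 1 0 1

After press 6 at (3,3):
1 1 1 0 1
0 1 0 1 1
1 0 0 1 0
1 1 1 0 1
1 1 1 1 1

After press 7 at (0,0):
0 0 1 0 1
1 1 0 1 1
1 0 0 1 0
1 1 1 0 1
1 1 1 1 1

Answer: 0 0 1 0 1
1 1 0 1 1
1 0 0 1 0
1 1 1 0 1
1 1 1 1 1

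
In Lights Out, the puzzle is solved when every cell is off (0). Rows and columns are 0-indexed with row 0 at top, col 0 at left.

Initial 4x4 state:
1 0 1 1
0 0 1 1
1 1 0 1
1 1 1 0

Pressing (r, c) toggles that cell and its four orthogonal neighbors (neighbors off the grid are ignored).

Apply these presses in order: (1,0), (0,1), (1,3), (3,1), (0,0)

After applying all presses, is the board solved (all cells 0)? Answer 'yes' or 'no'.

After press 1 at (1,0):
0 0 1 1
1 1 1 1
0 1 0 1
1 1 1 0

After press 2 at (0,1):
1 1 0 1
1 0 1 1
0 1 0 1
1 1 1 0

After press 3 at (1,3):
1 1 0 0
1 0 0 0
0 1 0 0
1 1 1 0

After press 4 at (3,1):
1 1 0 0
1 0 0 0
0 0 0 0
0 0 0 0

After press 5 at (0,0):
0 0 0 0
0 0 0 0
0 0 0 0
0 0 0 0

Lights still on: 0

Answer: yes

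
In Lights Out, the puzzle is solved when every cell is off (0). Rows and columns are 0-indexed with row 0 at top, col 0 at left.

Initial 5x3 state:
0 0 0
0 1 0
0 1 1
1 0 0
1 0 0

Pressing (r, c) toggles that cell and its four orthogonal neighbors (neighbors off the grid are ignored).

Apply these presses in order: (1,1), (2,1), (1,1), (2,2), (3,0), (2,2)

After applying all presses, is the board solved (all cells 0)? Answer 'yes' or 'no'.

Answer: yes

Derivation:
After press 1 at (1,1):
0 1 0
1 0 1
0 0 1
1 0 0
1 0 0

After press 2 at (2,1):
0 1 0
1 1 1
1 1 0
1 1 0
1 0 0

After press 3 at (1,1):
0 0 0
0 0 0
1 0 0
1 1 0
1 0 0

After press 4 at (2,2):
0 0 0
0 0 1
1 1 1
1 1 1
1 0 0

After press 5 at (3,0):
0 0 0
0 0 1
0 1 1
0 0 1
0 0 0

After press 6 at (2,2):
0 0 0
0 0 0
0 0 0
0 0 0
0 0 0

Lights still on: 0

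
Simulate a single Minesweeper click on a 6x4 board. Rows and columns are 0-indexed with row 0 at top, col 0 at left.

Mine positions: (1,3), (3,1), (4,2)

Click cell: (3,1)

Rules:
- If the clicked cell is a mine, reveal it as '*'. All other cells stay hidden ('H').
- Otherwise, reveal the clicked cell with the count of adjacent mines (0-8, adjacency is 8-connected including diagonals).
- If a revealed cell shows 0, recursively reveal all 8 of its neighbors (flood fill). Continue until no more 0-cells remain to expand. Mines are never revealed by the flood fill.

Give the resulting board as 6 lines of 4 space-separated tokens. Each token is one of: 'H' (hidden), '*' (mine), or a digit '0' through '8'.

H H H H
H H H H
H H H H
H * H H
H H H H
H H H H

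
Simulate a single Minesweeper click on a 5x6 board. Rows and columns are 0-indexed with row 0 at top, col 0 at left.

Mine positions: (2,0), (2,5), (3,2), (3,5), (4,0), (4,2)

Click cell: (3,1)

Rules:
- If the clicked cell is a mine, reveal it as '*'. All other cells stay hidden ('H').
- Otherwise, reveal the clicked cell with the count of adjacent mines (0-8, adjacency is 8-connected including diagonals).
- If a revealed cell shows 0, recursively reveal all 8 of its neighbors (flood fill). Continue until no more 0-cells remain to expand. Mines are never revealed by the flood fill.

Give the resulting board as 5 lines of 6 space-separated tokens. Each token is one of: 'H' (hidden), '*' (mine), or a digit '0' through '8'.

H H H H H H
H H H H H H
H H H H H H
H 4 H H H H
H H H H H H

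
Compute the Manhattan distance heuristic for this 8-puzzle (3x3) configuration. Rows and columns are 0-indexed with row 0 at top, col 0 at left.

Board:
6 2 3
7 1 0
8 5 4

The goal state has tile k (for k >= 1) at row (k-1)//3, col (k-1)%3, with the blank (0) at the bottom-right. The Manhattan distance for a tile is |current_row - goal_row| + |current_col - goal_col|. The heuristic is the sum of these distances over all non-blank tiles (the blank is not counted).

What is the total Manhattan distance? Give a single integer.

Answer: 11

Derivation:
Tile 6: (0,0)->(1,2) = 3
Tile 2: (0,1)->(0,1) = 0
Tile 3: (0,2)->(0,2) = 0
Tile 7: (1,0)->(2,0) = 1
Tile 1: (1,1)->(0,0) = 2
Tile 8: (2,0)->(2,1) = 1
Tile 5: (2,1)->(1,1) = 1
Tile 4: (2,2)->(1,0) = 3
Sum: 3 + 0 + 0 + 1 + 2 + 1 + 1 + 3 = 11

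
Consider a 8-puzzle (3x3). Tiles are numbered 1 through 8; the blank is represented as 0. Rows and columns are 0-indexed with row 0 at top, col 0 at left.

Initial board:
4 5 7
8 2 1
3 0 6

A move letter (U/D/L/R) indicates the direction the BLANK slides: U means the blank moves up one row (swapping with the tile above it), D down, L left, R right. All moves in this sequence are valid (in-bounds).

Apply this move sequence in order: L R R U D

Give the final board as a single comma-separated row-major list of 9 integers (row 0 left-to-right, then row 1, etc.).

After move 1 (L):
4 5 7
8 2 1
0 3 6

After move 2 (R):
4 5 7
8 2 1
3 0 6

After move 3 (R):
4 5 7
8 2 1
3 6 0

After move 4 (U):
4 5 7
8 2 0
3 6 1

After move 5 (D):
4 5 7
8 2 1
3 6 0

Answer: 4, 5, 7, 8, 2, 1, 3, 6, 0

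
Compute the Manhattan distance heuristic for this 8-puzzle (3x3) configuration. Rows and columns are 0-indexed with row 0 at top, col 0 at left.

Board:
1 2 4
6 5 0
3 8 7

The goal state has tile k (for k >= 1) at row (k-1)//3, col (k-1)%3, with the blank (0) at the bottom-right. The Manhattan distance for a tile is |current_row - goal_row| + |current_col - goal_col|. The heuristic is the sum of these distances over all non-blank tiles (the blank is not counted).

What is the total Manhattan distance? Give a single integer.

Answer: 11

Derivation:
Tile 1: (0,0)->(0,0) = 0
Tile 2: (0,1)->(0,1) = 0
Tile 4: (0,2)->(1,0) = 3
Tile 6: (1,0)->(1,2) = 2
Tile 5: (1,1)->(1,1) = 0
Tile 3: (2,0)->(0,2) = 4
Tile 8: (2,1)->(2,1) = 0
Tile 7: (2,2)->(2,0) = 2
Sum: 0 + 0 + 3 + 2 + 0 + 4 + 0 + 2 = 11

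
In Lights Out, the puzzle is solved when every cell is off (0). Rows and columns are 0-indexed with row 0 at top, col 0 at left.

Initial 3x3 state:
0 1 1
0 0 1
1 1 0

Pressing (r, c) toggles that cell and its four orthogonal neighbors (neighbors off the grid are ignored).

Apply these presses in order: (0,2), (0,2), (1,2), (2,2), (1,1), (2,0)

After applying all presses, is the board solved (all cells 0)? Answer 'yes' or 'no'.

Answer: yes

Derivation:
After press 1 at (0,2):
0 0 0
0 0 0
1 1 0

After press 2 at (0,2):
0 1 1
0 0 1
1 1 0

After press 3 at (1,2):
0 1 0
0 1 0
1 1 1

After press 4 at (2,2):
0 1 0
0 1 1
1 0 0

After press 5 at (1,1):
0 0 0
1 0 0
1 1 0

After press 6 at (2,0):
0 0 0
0 0 0
0 0 0

Lights still on: 0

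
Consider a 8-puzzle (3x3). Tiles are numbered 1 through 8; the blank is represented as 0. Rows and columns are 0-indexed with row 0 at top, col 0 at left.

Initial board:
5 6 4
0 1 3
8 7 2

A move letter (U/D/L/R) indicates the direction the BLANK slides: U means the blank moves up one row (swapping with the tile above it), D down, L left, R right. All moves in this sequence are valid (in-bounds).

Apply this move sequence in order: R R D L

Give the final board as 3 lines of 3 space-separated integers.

Answer: 5 6 4
1 3 2
8 0 7

Derivation:
After move 1 (R):
5 6 4
1 0 3
8 7 2

After move 2 (R):
5 6 4
1 3 0
8 7 2

After move 3 (D):
5 6 4
1 3 2
8 7 0

After move 4 (L):
5 6 4
1 3 2
8 0 7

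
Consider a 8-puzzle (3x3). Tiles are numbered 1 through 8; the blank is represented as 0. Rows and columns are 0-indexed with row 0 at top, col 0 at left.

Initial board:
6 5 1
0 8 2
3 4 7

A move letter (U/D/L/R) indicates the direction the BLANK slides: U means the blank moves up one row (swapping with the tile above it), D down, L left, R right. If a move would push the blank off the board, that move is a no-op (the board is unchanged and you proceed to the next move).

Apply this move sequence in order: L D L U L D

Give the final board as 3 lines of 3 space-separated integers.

After move 1 (L):
6 5 1
0 8 2
3 4 7

After move 2 (D):
6 5 1
3 8 2
0 4 7

After move 3 (L):
6 5 1
3 8 2
0 4 7

After move 4 (U):
6 5 1
0 8 2
3 4 7

After move 5 (L):
6 5 1
0 8 2
3 4 7

After move 6 (D):
6 5 1
3 8 2
0 4 7

Answer: 6 5 1
3 8 2
0 4 7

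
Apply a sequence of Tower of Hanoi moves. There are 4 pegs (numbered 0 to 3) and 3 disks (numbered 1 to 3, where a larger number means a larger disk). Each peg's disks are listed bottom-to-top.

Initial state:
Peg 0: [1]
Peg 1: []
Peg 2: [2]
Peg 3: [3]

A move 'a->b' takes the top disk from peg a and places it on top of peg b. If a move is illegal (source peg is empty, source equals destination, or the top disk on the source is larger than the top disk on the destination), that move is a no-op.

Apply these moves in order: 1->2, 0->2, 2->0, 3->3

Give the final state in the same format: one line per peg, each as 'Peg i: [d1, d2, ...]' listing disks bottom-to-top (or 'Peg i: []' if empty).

Answer: Peg 0: [1]
Peg 1: []
Peg 2: [2]
Peg 3: [3]

Derivation:
After move 1 (1->2):
Peg 0: [1]
Peg 1: []
Peg 2: [2]
Peg 3: [3]

After move 2 (0->2):
Peg 0: []
Peg 1: []
Peg 2: [2, 1]
Peg 3: [3]

After move 3 (2->0):
Peg 0: [1]
Peg 1: []
Peg 2: [2]
Peg 3: [3]

After move 4 (3->3):
Peg 0: [1]
Peg 1: []
Peg 2: [2]
Peg 3: [3]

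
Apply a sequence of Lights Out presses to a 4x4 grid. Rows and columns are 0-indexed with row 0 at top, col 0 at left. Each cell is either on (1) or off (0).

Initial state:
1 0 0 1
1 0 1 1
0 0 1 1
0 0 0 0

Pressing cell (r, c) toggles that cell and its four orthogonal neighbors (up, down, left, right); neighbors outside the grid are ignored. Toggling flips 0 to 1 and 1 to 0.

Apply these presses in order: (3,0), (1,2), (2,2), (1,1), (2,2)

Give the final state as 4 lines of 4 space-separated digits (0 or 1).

Answer: 1 1 1 1
0 0 1 0
1 1 0 1
1 1 0 0

Derivation:
After press 1 at (3,0):
1 0 0 1
1 0 1 1
1 0 1 1
1 1 0 0

After press 2 at (1,2):
1 0 1 1
1 1 0 0
1 0 0 1
1 1 0 0

After press 3 at (2,2):
1 0 1 1
1 1 1 0
1 1 1 0
1 1 1 0

After press 4 at (1,1):
1 1 1 1
0 0 0 0
1 0 1 0
1 1 1 0

After press 5 at (2,2):
1 1 1 1
0 0 1 0
1 1 0 1
1 1 0 0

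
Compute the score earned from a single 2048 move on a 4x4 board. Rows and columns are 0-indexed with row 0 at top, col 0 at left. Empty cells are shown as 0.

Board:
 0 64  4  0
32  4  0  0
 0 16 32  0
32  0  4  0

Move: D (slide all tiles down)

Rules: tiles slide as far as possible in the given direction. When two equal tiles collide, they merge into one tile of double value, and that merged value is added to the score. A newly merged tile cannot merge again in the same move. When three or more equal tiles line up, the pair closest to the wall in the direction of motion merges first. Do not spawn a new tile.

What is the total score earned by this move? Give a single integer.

Slide down:
col 0: [0, 32, 0, 32] -> [0, 0, 0, 64]  score +64 (running 64)
col 1: [64, 4, 16, 0] -> [0, 64, 4, 16]  score +0 (running 64)
col 2: [4, 0, 32, 4] -> [0, 4, 32, 4]  score +0 (running 64)
col 3: [0, 0, 0, 0] -> [0, 0, 0, 0]  score +0 (running 64)
Board after move:
 0  0  0  0
 0 64  4  0
 0  4 32  0
64 16  4  0

Answer: 64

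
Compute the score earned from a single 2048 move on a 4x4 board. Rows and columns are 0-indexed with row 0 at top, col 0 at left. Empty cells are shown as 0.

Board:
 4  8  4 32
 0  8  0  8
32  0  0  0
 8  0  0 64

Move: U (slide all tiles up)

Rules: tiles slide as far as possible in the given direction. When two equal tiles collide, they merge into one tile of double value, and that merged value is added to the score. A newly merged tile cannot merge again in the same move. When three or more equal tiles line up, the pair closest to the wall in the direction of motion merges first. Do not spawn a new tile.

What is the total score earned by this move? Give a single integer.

Slide up:
col 0: [4, 0, 32, 8] -> [4, 32, 8, 0]  score +0 (running 0)
col 1: [8, 8, 0, 0] -> [16, 0, 0, 0]  score +16 (running 16)
col 2: [4, 0, 0, 0] -> [4, 0, 0, 0]  score +0 (running 16)
col 3: [32, 8, 0, 64] -> [32, 8, 64, 0]  score +0 (running 16)
Board after move:
 4 16  4 32
32  0  0  8
 8  0  0 64
 0  0  0  0

Answer: 16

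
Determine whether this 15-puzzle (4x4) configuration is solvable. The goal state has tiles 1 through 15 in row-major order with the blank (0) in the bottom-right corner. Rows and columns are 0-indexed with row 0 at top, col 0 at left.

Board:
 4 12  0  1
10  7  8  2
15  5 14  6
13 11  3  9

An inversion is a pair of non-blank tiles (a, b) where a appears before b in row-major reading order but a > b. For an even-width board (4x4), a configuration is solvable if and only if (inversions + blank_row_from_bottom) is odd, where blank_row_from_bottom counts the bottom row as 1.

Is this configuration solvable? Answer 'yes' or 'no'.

Inversions: 47
Blank is in row 0 (0-indexed from top), which is row 4 counting from the bottom (bottom = 1).
47 + 4 = 51, which is odd, so the puzzle is solvable.

Answer: yes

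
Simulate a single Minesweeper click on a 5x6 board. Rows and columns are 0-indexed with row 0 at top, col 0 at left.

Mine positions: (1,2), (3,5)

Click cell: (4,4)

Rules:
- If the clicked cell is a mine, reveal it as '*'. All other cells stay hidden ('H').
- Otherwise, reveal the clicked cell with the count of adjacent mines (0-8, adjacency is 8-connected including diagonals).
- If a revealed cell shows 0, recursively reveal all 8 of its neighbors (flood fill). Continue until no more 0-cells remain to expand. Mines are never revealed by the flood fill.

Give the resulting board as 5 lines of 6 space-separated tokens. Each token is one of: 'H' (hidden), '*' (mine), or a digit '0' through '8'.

H H H H H H
H H H H H H
H H H H H H
H H H H H H
H H H H 1 H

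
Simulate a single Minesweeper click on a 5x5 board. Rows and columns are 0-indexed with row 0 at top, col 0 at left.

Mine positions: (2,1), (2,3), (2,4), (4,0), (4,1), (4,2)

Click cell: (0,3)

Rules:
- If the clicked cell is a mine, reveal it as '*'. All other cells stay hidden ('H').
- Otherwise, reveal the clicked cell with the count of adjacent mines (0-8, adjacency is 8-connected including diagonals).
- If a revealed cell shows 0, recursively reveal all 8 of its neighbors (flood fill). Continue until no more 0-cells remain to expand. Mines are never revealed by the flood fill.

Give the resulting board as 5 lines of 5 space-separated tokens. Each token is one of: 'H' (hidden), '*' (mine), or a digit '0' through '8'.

0 0 0 0 0
1 1 2 2 2
H H H H H
H H H H H
H H H H H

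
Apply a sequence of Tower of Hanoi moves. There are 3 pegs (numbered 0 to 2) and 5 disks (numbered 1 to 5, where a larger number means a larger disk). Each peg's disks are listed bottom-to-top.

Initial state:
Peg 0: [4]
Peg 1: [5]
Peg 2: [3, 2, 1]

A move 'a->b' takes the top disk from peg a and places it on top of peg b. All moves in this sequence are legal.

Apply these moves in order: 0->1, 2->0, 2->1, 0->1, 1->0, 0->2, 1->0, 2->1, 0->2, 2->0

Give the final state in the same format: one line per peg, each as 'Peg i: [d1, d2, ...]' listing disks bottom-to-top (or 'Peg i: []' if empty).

Answer: Peg 0: [2]
Peg 1: [5, 4, 1]
Peg 2: [3]

Derivation:
After move 1 (0->1):
Peg 0: []
Peg 1: [5, 4]
Peg 2: [3, 2, 1]

After move 2 (2->0):
Peg 0: [1]
Peg 1: [5, 4]
Peg 2: [3, 2]

After move 3 (2->1):
Peg 0: [1]
Peg 1: [5, 4, 2]
Peg 2: [3]

After move 4 (0->1):
Peg 0: []
Peg 1: [5, 4, 2, 1]
Peg 2: [3]

After move 5 (1->0):
Peg 0: [1]
Peg 1: [5, 4, 2]
Peg 2: [3]

After move 6 (0->2):
Peg 0: []
Peg 1: [5, 4, 2]
Peg 2: [3, 1]

After move 7 (1->0):
Peg 0: [2]
Peg 1: [5, 4]
Peg 2: [3, 1]

After move 8 (2->1):
Peg 0: [2]
Peg 1: [5, 4, 1]
Peg 2: [3]

After move 9 (0->2):
Peg 0: []
Peg 1: [5, 4, 1]
Peg 2: [3, 2]

After move 10 (2->0):
Peg 0: [2]
Peg 1: [5, 4, 1]
Peg 2: [3]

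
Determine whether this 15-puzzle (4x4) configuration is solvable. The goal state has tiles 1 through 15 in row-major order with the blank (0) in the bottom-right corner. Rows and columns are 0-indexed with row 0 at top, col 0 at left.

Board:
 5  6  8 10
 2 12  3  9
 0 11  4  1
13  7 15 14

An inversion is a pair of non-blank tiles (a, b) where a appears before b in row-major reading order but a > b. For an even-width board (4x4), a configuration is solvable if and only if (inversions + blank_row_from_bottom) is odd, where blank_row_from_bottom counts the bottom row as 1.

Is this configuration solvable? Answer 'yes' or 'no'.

Inversions: 36
Blank is in row 2 (0-indexed from top), which is row 2 counting from the bottom (bottom = 1).
36 + 2 = 38, which is even, so the puzzle is not solvable.

Answer: no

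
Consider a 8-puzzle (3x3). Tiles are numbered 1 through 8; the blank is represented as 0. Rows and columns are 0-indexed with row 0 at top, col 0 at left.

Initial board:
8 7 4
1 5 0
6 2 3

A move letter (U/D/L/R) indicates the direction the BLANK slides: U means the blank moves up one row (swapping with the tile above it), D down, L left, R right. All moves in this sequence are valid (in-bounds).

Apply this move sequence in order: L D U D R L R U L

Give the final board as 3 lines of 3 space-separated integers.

Answer: 8 7 4
1 0 2
6 3 5

Derivation:
After move 1 (L):
8 7 4
1 0 5
6 2 3

After move 2 (D):
8 7 4
1 2 5
6 0 3

After move 3 (U):
8 7 4
1 0 5
6 2 3

After move 4 (D):
8 7 4
1 2 5
6 0 3

After move 5 (R):
8 7 4
1 2 5
6 3 0

After move 6 (L):
8 7 4
1 2 5
6 0 3

After move 7 (R):
8 7 4
1 2 5
6 3 0

After move 8 (U):
8 7 4
1 2 0
6 3 5

After move 9 (L):
8 7 4
1 0 2
6 3 5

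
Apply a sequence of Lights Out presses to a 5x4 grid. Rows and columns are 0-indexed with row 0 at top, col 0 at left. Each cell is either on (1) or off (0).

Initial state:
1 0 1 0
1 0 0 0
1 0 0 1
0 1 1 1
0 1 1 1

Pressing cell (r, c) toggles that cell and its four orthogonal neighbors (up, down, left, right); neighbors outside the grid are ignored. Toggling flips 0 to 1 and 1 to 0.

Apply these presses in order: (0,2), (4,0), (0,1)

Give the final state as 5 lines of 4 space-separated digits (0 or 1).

After press 1 at (0,2):
1 1 0 1
1 0 1 0
1 0 0 1
0 1 1 1
0 1 1 1

After press 2 at (4,0):
1 1 0 1
1 0 1 0
1 0 0 1
1 1 1 1
1 0 1 1

After press 3 at (0,1):
0 0 1 1
1 1 1 0
1 0 0 1
1 1 1 1
1 0 1 1

Answer: 0 0 1 1
1 1 1 0
1 0 0 1
1 1 1 1
1 0 1 1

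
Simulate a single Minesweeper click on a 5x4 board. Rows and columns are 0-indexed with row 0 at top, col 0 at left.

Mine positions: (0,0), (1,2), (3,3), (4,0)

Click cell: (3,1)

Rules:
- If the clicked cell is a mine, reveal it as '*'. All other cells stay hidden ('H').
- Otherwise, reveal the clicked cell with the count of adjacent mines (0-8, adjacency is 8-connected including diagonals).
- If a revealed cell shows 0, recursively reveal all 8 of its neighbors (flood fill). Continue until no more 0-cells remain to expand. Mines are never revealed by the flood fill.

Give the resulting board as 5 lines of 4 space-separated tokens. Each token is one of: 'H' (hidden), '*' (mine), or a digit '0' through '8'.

H H H H
H H H H
H H H H
H 1 H H
H H H H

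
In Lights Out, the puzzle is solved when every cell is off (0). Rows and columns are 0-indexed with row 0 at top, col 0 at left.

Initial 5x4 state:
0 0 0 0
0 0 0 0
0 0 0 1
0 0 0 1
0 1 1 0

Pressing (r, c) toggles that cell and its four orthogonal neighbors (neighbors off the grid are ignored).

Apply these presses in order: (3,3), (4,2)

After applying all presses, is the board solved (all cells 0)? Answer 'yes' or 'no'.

Answer: yes

Derivation:
After press 1 at (3,3):
0 0 0 0
0 0 0 0
0 0 0 0
0 0 1 0
0 1 1 1

After press 2 at (4,2):
0 0 0 0
0 0 0 0
0 0 0 0
0 0 0 0
0 0 0 0

Lights still on: 0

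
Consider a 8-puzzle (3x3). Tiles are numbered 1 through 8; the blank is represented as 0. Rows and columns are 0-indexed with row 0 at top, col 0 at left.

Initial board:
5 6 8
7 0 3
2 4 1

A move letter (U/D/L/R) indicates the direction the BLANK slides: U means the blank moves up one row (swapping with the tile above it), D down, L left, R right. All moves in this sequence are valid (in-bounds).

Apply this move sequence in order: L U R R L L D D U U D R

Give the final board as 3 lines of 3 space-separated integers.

After move 1 (L):
5 6 8
0 7 3
2 4 1

After move 2 (U):
0 6 8
5 7 3
2 4 1

After move 3 (R):
6 0 8
5 7 3
2 4 1

After move 4 (R):
6 8 0
5 7 3
2 4 1

After move 5 (L):
6 0 8
5 7 3
2 4 1

After move 6 (L):
0 6 8
5 7 3
2 4 1

After move 7 (D):
5 6 8
0 7 3
2 4 1

After move 8 (D):
5 6 8
2 7 3
0 4 1

After move 9 (U):
5 6 8
0 7 3
2 4 1

After move 10 (U):
0 6 8
5 7 3
2 4 1

After move 11 (D):
5 6 8
0 7 3
2 4 1

After move 12 (R):
5 6 8
7 0 3
2 4 1

Answer: 5 6 8
7 0 3
2 4 1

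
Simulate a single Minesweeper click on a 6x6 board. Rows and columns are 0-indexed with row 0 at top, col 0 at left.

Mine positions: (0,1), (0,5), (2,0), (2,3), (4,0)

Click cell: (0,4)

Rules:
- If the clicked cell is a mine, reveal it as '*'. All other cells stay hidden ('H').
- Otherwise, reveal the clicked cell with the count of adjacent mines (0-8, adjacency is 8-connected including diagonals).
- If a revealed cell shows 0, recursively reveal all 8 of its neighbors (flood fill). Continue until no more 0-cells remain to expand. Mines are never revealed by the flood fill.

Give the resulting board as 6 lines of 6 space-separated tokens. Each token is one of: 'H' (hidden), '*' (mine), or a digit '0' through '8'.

H H H H 1 H
H H H H H H
H H H H H H
H H H H H H
H H H H H H
H H H H H H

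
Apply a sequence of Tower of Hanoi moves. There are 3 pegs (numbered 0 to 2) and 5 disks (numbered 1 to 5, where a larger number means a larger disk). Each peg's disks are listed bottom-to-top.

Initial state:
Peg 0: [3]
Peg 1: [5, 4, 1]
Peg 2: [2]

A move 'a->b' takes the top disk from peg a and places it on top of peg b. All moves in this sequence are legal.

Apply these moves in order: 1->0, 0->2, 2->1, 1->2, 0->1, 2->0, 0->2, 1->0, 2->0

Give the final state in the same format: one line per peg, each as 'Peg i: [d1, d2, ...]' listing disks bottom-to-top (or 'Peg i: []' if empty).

After move 1 (1->0):
Peg 0: [3, 1]
Peg 1: [5, 4]
Peg 2: [2]

After move 2 (0->2):
Peg 0: [3]
Peg 1: [5, 4]
Peg 2: [2, 1]

After move 3 (2->1):
Peg 0: [3]
Peg 1: [5, 4, 1]
Peg 2: [2]

After move 4 (1->2):
Peg 0: [3]
Peg 1: [5, 4]
Peg 2: [2, 1]

After move 5 (0->1):
Peg 0: []
Peg 1: [5, 4, 3]
Peg 2: [2, 1]

After move 6 (2->0):
Peg 0: [1]
Peg 1: [5, 4, 3]
Peg 2: [2]

After move 7 (0->2):
Peg 0: []
Peg 1: [5, 4, 3]
Peg 2: [2, 1]

After move 8 (1->0):
Peg 0: [3]
Peg 1: [5, 4]
Peg 2: [2, 1]

After move 9 (2->0):
Peg 0: [3, 1]
Peg 1: [5, 4]
Peg 2: [2]

Answer: Peg 0: [3, 1]
Peg 1: [5, 4]
Peg 2: [2]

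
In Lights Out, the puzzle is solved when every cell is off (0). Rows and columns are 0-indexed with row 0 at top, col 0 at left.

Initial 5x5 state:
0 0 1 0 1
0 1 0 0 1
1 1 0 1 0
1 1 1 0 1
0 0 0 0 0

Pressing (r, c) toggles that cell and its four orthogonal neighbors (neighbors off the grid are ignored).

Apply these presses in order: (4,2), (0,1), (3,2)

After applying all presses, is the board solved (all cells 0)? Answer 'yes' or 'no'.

Answer: no

Derivation:
After press 1 at (4,2):
0 0 1 0 1
0 1 0 0 1
1 1 0 1 0
1 1 0 0 1
0 1 1 1 0

After press 2 at (0,1):
1 1 0 0 1
0 0 0 0 1
1 1 0 1 0
1 1 0 0 1
0 1 1 1 0

After press 3 at (3,2):
1 1 0 0 1
0 0 0 0 1
1 1 1 1 0
1 0 1 1 1
0 1 0 1 0

Lights still on: 14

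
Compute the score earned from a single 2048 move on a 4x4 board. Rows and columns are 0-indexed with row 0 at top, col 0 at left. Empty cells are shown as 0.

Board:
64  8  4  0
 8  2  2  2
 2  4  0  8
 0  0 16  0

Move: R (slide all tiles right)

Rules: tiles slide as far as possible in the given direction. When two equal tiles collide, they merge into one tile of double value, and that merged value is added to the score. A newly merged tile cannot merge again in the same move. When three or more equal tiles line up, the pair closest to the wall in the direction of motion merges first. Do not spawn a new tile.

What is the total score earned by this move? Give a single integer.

Answer: 4

Derivation:
Slide right:
row 0: [64, 8, 4, 0] -> [0, 64, 8, 4]  score +0 (running 0)
row 1: [8, 2, 2, 2] -> [0, 8, 2, 4]  score +4 (running 4)
row 2: [2, 4, 0, 8] -> [0, 2, 4, 8]  score +0 (running 4)
row 3: [0, 0, 16, 0] -> [0, 0, 0, 16]  score +0 (running 4)
Board after move:
 0 64  8  4
 0  8  2  4
 0  2  4  8
 0  0  0 16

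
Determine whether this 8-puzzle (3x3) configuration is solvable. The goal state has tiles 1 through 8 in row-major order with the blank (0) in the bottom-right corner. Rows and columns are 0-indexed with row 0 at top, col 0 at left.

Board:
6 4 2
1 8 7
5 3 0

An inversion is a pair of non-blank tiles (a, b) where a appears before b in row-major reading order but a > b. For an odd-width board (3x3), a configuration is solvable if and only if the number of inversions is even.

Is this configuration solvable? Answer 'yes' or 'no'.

Answer: no

Derivation:
Inversions (pairs i<j in row-major order where tile[i] > tile[j] > 0): 15
15 is odd, so the puzzle is not solvable.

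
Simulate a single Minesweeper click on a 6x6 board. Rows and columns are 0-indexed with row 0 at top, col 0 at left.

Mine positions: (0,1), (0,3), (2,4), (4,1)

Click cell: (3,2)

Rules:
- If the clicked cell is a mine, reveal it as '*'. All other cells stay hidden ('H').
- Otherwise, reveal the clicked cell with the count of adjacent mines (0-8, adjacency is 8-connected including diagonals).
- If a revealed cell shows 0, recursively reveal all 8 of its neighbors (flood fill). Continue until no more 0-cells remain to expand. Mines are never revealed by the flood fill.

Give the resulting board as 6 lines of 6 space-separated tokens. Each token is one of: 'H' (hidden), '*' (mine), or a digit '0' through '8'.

H H H H H H
H H H H H H
H H H H H H
H H 1 H H H
H H H H H H
H H H H H H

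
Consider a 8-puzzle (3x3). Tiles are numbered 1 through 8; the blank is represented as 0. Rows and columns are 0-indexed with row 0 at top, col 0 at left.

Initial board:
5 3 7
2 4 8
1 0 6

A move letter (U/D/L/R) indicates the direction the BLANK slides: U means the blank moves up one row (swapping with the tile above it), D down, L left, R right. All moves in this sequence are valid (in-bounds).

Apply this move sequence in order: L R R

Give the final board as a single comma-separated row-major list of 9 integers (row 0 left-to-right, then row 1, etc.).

After move 1 (L):
5 3 7
2 4 8
0 1 6

After move 2 (R):
5 3 7
2 4 8
1 0 6

After move 3 (R):
5 3 7
2 4 8
1 6 0

Answer: 5, 3, 7, 2, 4, 8, 1, 6, 0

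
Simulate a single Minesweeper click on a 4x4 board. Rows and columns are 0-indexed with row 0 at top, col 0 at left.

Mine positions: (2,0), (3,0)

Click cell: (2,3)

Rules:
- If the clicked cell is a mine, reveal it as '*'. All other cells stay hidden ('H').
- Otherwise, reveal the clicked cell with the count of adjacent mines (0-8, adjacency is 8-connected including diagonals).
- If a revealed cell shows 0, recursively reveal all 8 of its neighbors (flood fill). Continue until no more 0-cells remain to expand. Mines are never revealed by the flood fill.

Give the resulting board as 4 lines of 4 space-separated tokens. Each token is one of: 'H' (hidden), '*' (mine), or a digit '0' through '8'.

0 0 0 0
1 1 0 0
H 2 0 0
H 2 0 0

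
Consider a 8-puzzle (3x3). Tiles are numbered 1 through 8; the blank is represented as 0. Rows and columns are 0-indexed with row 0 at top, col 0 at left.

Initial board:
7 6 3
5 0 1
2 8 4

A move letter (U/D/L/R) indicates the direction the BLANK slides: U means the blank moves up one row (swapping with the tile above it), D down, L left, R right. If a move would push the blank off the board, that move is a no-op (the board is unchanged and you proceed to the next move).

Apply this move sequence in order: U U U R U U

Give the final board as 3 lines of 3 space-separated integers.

Answer: 7 3 0
5 6 1
2 8 4

Derivation:
After move 1 (U):
7 0 3
5 6 1
2 8 4

After move 2 (U):
7 0 3
5 6 1
2 8 4

After move 3 (U):
7 0 3
5 6 1
2 8 4

After move 4 (R):
7 3 0
5 6 1
2 8 4

After move 5 (U):
7 3 0
5 6 1
2 8 4

After move 6 (U):
7 3 0
5 6 1
2 8 4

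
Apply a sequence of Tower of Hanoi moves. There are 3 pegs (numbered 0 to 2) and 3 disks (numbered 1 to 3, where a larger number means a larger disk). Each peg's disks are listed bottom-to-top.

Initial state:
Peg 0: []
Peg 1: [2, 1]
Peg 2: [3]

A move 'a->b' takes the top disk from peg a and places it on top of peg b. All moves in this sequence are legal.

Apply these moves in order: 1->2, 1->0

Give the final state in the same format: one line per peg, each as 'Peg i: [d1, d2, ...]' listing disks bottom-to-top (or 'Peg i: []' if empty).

After move 1 (1->2):
Peg 0: []
Peg 1: [2]
Peg 2: [3, 1]

After move 2 (1->0):
Peg 0: [2]
Peg 1: []
Peg 2: [3, 1]

Answer: Peg 0: [2]
Peg 1: []
Peg 2: [3, 1]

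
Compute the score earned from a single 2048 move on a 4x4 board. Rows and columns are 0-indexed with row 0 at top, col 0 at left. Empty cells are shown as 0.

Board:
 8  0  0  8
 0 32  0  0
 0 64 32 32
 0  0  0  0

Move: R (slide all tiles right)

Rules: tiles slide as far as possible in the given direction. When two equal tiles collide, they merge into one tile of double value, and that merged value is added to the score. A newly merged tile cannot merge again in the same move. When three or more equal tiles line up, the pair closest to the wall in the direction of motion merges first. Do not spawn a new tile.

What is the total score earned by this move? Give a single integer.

Answer: 80

Derivation:
Slide right:
row 0: [8, 0, 0, 8] -> [0, 0, 0, 16]  score +16 (running 16)
row 1: [0, 32, 0, 0] -> [0, 0, 0, 32]  score +0 (running 16)
row 2: [0, 64, 32, 32] -> [0, 0, 64, 64]  score +64 (running 80)
row 3: [0, 0, 0, 0] -> [0, 0, 0, 0]  score +0 (running 80)
Board after move:
 0  0  0 16
 0  0  0 32
 0  0 64 64
 0  0  0  0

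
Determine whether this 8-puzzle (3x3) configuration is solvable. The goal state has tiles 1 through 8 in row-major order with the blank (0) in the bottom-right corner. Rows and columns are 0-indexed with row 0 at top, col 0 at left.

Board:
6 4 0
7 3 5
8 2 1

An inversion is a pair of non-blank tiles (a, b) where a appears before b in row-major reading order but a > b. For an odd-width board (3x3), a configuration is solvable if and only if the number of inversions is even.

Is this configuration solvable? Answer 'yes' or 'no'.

Inversions (pairs i<j in row-major order where tile[i] > tile[j] > 0): 19
19 is odd, so the puzzle is not solvable.

Answer: no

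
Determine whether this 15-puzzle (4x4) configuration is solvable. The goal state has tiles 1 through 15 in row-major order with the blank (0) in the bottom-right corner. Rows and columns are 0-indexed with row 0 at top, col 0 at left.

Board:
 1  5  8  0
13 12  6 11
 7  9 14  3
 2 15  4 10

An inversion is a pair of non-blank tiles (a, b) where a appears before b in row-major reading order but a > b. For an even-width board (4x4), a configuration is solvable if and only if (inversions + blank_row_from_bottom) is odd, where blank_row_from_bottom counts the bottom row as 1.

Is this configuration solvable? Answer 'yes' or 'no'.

Inversions: 47
Blank is in row 0 (0-indexed from top), which is row 4 counting from the bottom (bottom = 1).
47 + 4 = 51, which is odd, so the puzzle is solvable.

Answer: yes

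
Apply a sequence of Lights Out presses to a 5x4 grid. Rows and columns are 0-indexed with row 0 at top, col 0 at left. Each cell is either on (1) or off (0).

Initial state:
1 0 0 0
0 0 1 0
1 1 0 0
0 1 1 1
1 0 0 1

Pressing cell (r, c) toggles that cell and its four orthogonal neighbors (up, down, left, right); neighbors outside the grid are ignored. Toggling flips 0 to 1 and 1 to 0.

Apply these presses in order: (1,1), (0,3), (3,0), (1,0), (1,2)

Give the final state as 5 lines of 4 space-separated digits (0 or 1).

After press 1 at (1,1):
1 1 0 0
1 1 0 0
1 0 0 0
0 1 1 1
1 0 0 1

After press 2 at (0,3):
1 1 1 1
1 1 0 1
1 0 0 0
0 1 1 1
1 0 0 1

After press 3 at (3,0):
1 1 1 1
1 1 0 1
0 0 0 0
1 0 1 1
0 0 0 1

After press 4 at (1,0):
0 1 1 1
0 0 0 1
1 0 0 0
1 0 1 1
0 0 0 1

After press 5 at (1,2):
0 1 0 1
0 1 1 0
1 0 1 0
1 0 1 1
0 0 0 1

Answer: 0 1 0 1
0 1 1 0
1 0 1 0
1 0 1 1
0 0 0 1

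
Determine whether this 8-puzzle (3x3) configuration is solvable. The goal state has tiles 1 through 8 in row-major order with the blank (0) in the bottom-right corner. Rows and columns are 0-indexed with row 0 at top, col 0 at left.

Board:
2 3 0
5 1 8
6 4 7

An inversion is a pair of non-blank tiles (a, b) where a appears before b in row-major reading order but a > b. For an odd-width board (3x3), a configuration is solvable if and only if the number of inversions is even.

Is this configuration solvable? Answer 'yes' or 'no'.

Inversions (pairs i<j in row-major order where tile[i] > tile[j] > 0): 8
8 is even, so the puzzle is solvable.

Answer: yes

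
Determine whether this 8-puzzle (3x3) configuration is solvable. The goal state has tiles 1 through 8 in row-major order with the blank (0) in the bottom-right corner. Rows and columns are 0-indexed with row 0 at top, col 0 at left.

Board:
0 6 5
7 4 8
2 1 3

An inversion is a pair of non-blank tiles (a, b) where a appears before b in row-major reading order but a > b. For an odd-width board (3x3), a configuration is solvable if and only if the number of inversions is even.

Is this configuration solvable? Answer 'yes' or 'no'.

Answer: yes

Derivation:
Inversions (pairs i<j in row-major order where tile[i] > tile[j] > 0): 20
20 is even, so the puzzle is solvable.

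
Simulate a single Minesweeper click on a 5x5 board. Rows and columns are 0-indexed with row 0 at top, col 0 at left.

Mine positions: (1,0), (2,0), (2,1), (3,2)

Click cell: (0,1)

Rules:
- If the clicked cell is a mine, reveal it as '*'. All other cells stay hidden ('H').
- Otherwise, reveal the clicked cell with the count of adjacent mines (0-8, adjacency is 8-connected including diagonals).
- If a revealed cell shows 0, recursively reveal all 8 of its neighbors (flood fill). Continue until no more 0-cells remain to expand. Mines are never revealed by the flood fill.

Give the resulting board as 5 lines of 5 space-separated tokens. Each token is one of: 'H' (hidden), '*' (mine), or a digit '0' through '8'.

H 1 H H H
H H H H H
H H H H H
H H H H H
H H H H H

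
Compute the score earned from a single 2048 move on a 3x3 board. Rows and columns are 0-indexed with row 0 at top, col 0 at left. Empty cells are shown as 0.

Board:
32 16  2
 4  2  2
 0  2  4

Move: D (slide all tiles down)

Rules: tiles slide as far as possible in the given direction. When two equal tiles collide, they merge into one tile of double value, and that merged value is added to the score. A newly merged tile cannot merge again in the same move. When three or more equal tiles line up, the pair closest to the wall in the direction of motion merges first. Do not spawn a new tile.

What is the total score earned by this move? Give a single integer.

Slide down:
col 0: [32, 4, 0] -> [0, 32, 4]  score +0 (running 0)
col 1: [16, 2, 2] -> [0, 16, 4]  score +4 (running 4)
col 2: [2, 2, 4] -> [0, 4, 4]  score +4 (running 8)
Board after move:
 0  0  0
32 16  4
 4  4  4

Answer: 8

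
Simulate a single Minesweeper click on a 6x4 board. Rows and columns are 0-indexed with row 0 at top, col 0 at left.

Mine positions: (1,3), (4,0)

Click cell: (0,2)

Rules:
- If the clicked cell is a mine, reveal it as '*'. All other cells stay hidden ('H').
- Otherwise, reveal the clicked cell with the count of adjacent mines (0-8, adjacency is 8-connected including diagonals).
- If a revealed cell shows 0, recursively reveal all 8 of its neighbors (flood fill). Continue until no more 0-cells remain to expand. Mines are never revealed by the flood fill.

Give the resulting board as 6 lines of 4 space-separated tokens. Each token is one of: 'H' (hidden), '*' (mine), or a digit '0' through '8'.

H H 1 H
H H H H
H H H H
H H H H
H H H H
H H H H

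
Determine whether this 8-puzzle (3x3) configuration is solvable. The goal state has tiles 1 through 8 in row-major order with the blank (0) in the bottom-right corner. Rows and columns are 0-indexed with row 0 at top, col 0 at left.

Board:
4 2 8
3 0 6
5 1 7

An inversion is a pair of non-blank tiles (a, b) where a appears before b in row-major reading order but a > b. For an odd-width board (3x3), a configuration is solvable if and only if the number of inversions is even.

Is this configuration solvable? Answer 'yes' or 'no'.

Answer: no

Derivation:
Inversions (pairs i<j in row-major order where tile[i] > tile[j] > 0): 13
13 is odd, so the puzzle is not solvable.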